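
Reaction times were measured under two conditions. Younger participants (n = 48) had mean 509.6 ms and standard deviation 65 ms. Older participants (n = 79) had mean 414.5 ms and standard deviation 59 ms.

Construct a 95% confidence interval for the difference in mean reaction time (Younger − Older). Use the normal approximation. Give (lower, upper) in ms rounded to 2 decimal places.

Standard errors of each mean: 65/√48 = 9.3819 and 59/√79 = 6.6380.
SE(x̄₁ − x̄₂) = √(9.3819² + 6.6380²) = 11.4927 for independent samples with unequal variances.
With z* = 1.960, the margin is 1.960 × 11.4927 = 22.5257.
x̄₁ − x̄₂ = 509.6 − 414.5 = 95.1000; the interval is 95.1000 ± 22.5257 = (72.57, 117.63).

(72.57, 117.63)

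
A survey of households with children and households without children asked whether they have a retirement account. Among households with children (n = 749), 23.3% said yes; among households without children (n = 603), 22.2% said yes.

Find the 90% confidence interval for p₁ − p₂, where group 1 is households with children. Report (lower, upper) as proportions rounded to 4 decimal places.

Each SE is √(p̂(1−p̂)/n): √(0.2330·0.7670/749) = 0.01545 and √(0.2220·0.7780/603) = 0.01692.
SE(p̂₁ − p̂₂) = √(SE₁² + SE₂²) = √(0.0002387025 + 0.0002862864) = 0.02291, since the two samples are independent.
At 90% confidence z* = 1.645; margin = 1.645 × 0.02291 = 0.03769.
The difference is 0.2330 − 0.2220 = 0.0110, so the interval is 0.0110 ± 0.03769 = (-0.0267, 0.0487).

(-0.0267, 0.0487)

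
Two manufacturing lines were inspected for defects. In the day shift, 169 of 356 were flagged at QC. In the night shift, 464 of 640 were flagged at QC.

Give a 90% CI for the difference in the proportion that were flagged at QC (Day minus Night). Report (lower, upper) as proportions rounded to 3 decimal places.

(-0.303, -0.198)

p̂₁ = 169/356 = 0.4747 and p̂₂ = 464/640 = 0.7250.
SE₁ = √(p̂₁(1−p̂₁)/n₁) = √(0.4747·0.5253/356) = 0.02647; SE₂ = √(0.7250·0.2750/640) = 0.01765.
Independent samples: SE of the difference = √(SE₁² + SE₂²) = √(0.0007006609 + 0.0003115225) = 0.03181.
z* for 90% confidence is 1.645, so the margin of error is 1.645 × 0.03181 = 0.05233.
Point estimate p̂₁ − p̂₂ = 0.4747 − 0.7250 = -0.2503.
-0.2503 ± 0.05233 → (-0.303, -0.198).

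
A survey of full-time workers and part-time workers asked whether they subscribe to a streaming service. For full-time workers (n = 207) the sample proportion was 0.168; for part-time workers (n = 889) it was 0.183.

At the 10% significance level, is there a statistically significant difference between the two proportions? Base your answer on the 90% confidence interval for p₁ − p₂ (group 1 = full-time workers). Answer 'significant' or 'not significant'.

SE₁ = √(p̂₁(1−p̂₁)/n₁) = √(0.1680·0.8320/207) = 0.02599; SE₂ = √(0.1830·0.8170/889) = 0.01297.
Independent samples: SE of the difference = √(SE₁² + SE₂²) = √(0.0006754801 + 0.0001682209) = 0.02905.
z* for 90% confidence is 1.645, so the margin of error is 1.645 × 0.02905 = 0.04779.
Point estimate p̂₁ − p̂₂ = 0.1680 − 0.1830 = -0.0150.
-0.0150 ± 0.04779 → (-0.06279, 0.03279).
The interval (-0.06279, 0.03279) contains 0, so the difference is not significant.

not significant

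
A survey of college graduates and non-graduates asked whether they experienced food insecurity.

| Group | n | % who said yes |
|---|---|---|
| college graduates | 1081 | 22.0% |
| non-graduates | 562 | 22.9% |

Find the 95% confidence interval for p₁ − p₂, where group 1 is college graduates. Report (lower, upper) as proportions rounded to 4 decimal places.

(-0.0516, 0.0336)

SE₁ = √(p̂₁(1−p̂₁)/n₁) = √(0.2200·0.7800/1081) = 0.01260; SE₂ = √(0.2290·0.7710/562) = 0.01772.
Independent samples: SE of the difference = √(SE₁² + SE₂²) = √(0.00015876 + 0.0003139984) = 0.02174.
z* for 95% confidence is 1.960, so the margin of error is 1.960 × 0.02174 = 0.04261.
Point estimate p̂₁ − p̂₂ = 0.2200 − 0.2290 = -0.0090.
-0.0090 ± 0.04261 → (-0.0516, 0.0336).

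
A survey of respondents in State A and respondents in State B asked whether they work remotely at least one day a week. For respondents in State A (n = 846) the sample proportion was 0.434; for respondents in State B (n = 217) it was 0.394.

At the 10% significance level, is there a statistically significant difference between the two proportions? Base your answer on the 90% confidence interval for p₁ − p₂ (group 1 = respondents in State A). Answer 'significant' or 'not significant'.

not significant

The two standard errors are √(0.4340×0.5660/846) = 0.01704 and √(0.3940×0.6060/217) = 0.03317.
Because the samples are independent, SE_diff = √(0.01704² + 0.03317²) = 0.03729.
Using z* = 1.645 for 90%, ME = 1.645 × 0.03729 = 0.06134.
p̂₁ − p̂₂ = 0.0400; interval 0.0400 ± 0.06134 gives (-0.02134, 0.10134).
The interval (-0.02134, 0.10134) contains 0, so the difference is not significant.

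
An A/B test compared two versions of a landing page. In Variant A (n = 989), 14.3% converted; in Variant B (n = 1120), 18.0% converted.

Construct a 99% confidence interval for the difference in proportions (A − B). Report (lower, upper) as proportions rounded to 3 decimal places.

(-0.078, 0.004)

The two standard errors are √(0.1430×0.8570/989) = 0.01113 and √(0.1800×0.8200/1120) = 0.01148.
Because the samples are independent, SE_diff = √(0.01113² + 0.01148²) = 0.01599.
Using z* = 2.576 for 99%, ME = 2.576 × 0.01599 = 0.04119.
p̂₁ − p̂₂ = -0.0370; interval -0.0370 ± 0.04119 gives (-0.078, 0.004).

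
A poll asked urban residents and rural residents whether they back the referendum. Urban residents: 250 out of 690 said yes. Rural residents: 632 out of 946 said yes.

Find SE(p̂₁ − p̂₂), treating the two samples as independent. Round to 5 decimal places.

0.02386

p̂₁ = 250/690 = 0.3623 and p̂₂ = 632/946 = 0.6681.
SE₁ = √(p̂₁(1−p̂₁)/n₁) = √(0.3623·0.6377/690) = 0.01830; SE₂ = √(0.6681·0.3319/946) = 0.01531.
Independent samples: SE of the difference = √(SE₁² + SE₂²) = √(0.00033489 + 0.0002343961) = 0.02386.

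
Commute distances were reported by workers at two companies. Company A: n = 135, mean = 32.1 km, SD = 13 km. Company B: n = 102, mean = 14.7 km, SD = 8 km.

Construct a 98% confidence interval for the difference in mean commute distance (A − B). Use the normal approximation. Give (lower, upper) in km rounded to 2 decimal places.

Per-group SEs: s₁/√n₁ = 13/√135 = 1.1189, s₂/√n₂ = 8/√102 = 0.7921.
Unpooled SE of the difference: √(1.25193721 + 0.62742241) = 1.3709.
Margin of error = z* · SE = 2.326 × 1.3709 = 3.1887.
x̄₁ − x̄₂ = 32.1 − 14.7 = 17.4000.
CI: 17.4000 ± 3.1887 = (14.21, 20.59).

(14.21, 20.59)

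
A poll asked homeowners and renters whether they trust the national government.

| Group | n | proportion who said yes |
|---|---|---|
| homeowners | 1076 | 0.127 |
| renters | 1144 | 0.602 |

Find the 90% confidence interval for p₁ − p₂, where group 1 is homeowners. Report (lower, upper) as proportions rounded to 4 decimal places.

(-0.5041, -0.4459)

SE₁ = √(p̂₁(1−p̂₁)/n₁) = √(0.1270·0.8730/1076) = 0.01015; SE₂ = √(0.6020·0.3980/1144) = 0.01447.
Independent samples: SE of the difference = √(SE₁² + SE₂²) = √(0.0001030225 + 0.0002093809) = 0.01767.
z* for 90% confidence is 1.645, so the margin of error is 1.645 × 0.01767 = 0.02907.
Point estimate p̂₁ − p̂₂ = 0.1270 − 0.6020 = -0.4750.
-0.4750 ± 0.02907 → (-0.5041, -0.4459).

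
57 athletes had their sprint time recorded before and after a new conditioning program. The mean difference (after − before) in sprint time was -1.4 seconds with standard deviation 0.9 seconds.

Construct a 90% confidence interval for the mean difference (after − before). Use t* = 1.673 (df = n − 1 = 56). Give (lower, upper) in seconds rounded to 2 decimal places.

Paired design: SE = s_d/√n = 0.9/√57 = 0.1192.
t* = 1.673; margin of error = 1.673 × 0.1192 = 0.1994.
-1.4 ± 0.1994 → (-1.60, -1.20).

(-1.60, -1.20)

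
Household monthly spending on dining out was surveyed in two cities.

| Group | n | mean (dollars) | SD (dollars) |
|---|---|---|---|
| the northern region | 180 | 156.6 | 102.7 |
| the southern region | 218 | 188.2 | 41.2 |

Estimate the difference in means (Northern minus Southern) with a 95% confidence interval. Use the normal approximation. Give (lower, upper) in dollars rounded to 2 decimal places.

(-47.57, -15.63)

Per-group SEs: s₁/√n₁ = 102.7/√180 = 7.6548, s₂/√n₂ = 41.2/√218 = 2.7904.
Unpooled SE of the difference: √(58.59596304 + 7.78633216) = 8.1475.
Margin of error = z* · SE = 1.960 × 8.1475 = 15.9691.
x̄₁ − x̄₂ = 156.6 − 188.2 = -31.6000.
CI: -31.6000 ± 15.9691 = (-47.57, -15.63).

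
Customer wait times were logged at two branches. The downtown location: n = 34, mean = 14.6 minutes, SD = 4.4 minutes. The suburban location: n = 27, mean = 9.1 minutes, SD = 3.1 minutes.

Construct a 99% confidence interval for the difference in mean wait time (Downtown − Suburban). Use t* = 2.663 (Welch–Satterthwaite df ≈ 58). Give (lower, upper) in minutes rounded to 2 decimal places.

(2.94, 8.06)

Per-group SEs: s₁/√n₁ = 4.4/√34 = 0.7546, s₂/√n₂ = 3.1/√27 = 0.5966.
Unpooled SE of the difference: √(0.56942116 + 0.35593156) = 0.9620.
Margin of error = t* · SE = 2.663 × 0.9620 = 2.5618.
x̄₁ − x̄₂ = 14.6 − 9.1 = 5.5000.
CI: 5.5000 ± 2.5618 = (2.94, 8.06).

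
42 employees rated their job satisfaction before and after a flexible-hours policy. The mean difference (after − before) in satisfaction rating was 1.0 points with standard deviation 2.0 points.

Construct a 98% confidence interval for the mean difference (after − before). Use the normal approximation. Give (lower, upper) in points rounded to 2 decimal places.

(0.28, 1.72)

This is a matched-pairs design, so SE = s_d/√n = 2.0/√42 = 0.3086.
Margin = 2.326 × 0.3086 = 0.7178; the interval is 1.0 ± 0.7178 = (0.28, 1.72).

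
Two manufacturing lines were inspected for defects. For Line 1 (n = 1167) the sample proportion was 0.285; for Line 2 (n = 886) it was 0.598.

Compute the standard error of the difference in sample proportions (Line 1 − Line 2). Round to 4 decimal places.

0.0211

Each SE is √(p̂(1−p̂)/n): √(0.2850·0.7150/1167) = 0.01321 and √(0.5980·0.4020/886) = 0.01647.
SE(p̂₁ − p̂₂) = √(SE₁² + SE₂²) = √(0.0001745041 + 0.0002712609) = 0.02111, since the two samples are independent.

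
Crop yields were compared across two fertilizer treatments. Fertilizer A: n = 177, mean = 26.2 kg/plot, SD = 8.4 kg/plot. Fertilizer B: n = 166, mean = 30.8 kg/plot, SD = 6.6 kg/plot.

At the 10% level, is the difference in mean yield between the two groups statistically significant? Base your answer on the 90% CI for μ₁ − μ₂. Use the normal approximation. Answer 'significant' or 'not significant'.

significant

Standard errors of each mean: 8.4/√177 = 0.6314 and 6.6/√166 = 0.5123.
SE(x̄₁ − x̄₂) = √(0.6314² + 0.5123²) = 0.8131 for independent samples with unequal variances.
With z* = 1.645, the margin is 1.645 × 0.8131 = 1.3375.
x̄₁ − x̄₂ = 26.2 − 30.8 = -4.6000; the interval is -4.6000 ± 1.3375 = (-5.9375, -3.2625).
The interval (-5.9375, -3.2625) does not contain 0, so the difference is significant.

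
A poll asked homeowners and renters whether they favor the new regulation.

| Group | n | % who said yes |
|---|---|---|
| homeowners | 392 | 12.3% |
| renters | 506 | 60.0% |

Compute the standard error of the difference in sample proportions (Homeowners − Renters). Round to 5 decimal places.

SE₁ = √(p̂₁(1−p̂₁)/n₁) = √(0.1230·0.8770/392) = 0.01659; SE₂ = √(0.6000·0.4000/506) = 0.02178.
Independent samples: SE of the difference = √(SE₁² + SE₂²) = √(0.0002752281 + 0.0004743684) = 0.02738.

0.02738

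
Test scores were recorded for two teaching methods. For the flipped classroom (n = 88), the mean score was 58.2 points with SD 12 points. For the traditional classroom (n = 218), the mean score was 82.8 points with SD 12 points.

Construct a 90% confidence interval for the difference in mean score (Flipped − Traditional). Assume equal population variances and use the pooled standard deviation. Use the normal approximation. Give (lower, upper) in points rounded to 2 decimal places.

(-27.09, -22.11)

Pooled variance s_p² = [87·12² + 217·12²] / (88+218−2) = 144.0000, so s_p = 12.0000.
SE_diff = s_p·√(1/n₁ + 1/n₂) = 12.0000·√(1/88 + 1/218) = 1.5156.
z* = 1.645; margin = 1.645 × 1.5156 = 2.4932.
Difference = 58.2 − 82.8 = -24.6000.
-24.6000 ± 2.4932 → (-27.09, -22.11).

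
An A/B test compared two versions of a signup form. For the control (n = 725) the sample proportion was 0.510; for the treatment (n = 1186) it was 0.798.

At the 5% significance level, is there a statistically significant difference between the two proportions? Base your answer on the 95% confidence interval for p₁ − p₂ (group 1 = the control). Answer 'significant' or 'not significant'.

SE₁ = √(p̂₁(1−p̂₁)/n₁) = √(0.5100·0.4900/725) = 0.01857; SE₂ = √(0.7980·0.2020/1186) = 0.01166.
Independent samples: SE of the difference = √(SE₁² + SE₂²) = √(0.0003448449 + 0.0001359556) = 0.02193.
z* for 95% confidence is 1.960, so the margin of error is 1.960 × 0.02193 = 0.04298.
Point estimate p̂₁ − p̂₂ = 0.5100 − 0.7980 = -0.2880.
-0.2880 ± 0.04298 → (-0.33098, -0.24502).
The interval (-0.33098, -0.24502) does not contain 0, so the difference is significant.

significant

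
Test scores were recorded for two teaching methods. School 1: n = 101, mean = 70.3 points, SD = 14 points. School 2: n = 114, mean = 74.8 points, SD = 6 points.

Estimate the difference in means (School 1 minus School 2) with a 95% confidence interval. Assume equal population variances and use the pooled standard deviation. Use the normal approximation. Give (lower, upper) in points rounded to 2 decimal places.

Pooled variance s_p² = [100·14² + 113·6²] / (101+114−2) = 111.1174, so s_p = 10.5412.
SE_diff = s_p·√(1/n₁ + 1/n₂) = 10.5412·√(1/101 + 1/114) = 1.4404.
z* = 1.960; margin = 1.960 × 1.4404 = 2.8232.
Difference = 70.3 − 74.8 = -4.5000.
-4.5000 ± 2.8232 → (-7.32, -1.68).

(-7.32, -1.68)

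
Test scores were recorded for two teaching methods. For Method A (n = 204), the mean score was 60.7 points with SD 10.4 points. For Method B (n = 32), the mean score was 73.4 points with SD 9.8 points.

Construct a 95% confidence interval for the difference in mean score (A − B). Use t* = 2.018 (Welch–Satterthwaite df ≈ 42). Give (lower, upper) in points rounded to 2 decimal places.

(-16.49, -8.91)

SE₁ = s₁/√n₁ = 10.4/√204 = 0.7281; SE₂ = 9.8/√32 = 1.7324.
Independent samples, unequal variances: SE_diff = √(SE₁² + SE₂²) = √(0.53012961 + 3.00120976) = 1.8792.
t* = 2.018, so margin of error = 2.018 × 1.8792 = 3.7922.
Difference in means = 60.7 − 73.4 = -12.7000.
-12.7000 ± 3.7922 → (-16.49, -8.91).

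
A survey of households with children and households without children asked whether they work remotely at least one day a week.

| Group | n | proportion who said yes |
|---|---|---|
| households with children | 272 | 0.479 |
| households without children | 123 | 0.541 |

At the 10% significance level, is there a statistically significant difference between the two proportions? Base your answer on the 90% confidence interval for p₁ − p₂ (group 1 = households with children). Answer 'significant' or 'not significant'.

The two standard errors are √(0.4790×0.5210/272) = 0.03029 and √(0.5410×0.4590/123) = 0.04493.
Because the samples are independent, SE_diff = √(0.03029² + 0.04493²) = 0.05419.
Using z* = 1.645 for 90%, ME = 1.645 × 0.05419 = 0.08914.
p̂₁ − p̂₂ = -0.0620; interval -0.0620 ± 0.08914 gives (-0.15114, 0.02714).
The interval (-0.15114, 0.02714) contains 0, so the difference is not significant.

not significant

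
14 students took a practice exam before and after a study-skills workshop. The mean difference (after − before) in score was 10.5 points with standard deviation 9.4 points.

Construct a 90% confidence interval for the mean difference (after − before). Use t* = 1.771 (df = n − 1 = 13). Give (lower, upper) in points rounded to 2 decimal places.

This is a matched-pairs design, so SE = s_d/√n = 9.4/√14 = 2.5123.
Margin = 1.771 × 2.5123 = 4.4493; the interval is 10.5 ± 4.4493 = (6.05, 14.95).

(6.05, 14.95)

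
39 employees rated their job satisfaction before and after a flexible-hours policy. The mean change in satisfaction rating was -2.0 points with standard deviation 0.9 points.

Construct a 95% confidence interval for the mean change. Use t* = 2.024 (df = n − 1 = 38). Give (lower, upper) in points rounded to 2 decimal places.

(-2.29, -1.71)

Paired design: SE = s_d/√n = 0.9/√39 = 0.1441.
t* = 2.024; margin of error = 2.024 × 0.1441 = 0.2917.
-2.0 ± 0.2917 → (-2.29, -1.71).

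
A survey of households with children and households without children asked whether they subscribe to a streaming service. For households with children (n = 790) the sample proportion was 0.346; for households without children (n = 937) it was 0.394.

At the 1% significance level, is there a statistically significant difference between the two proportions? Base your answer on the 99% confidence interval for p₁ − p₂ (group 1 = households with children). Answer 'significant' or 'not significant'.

not significant

SE₁ = √(p̂₁(1−p̂₁)/n₁) = √(0.3460·0.6540/790) = 0.01692; SE₂ = √(0.3940·0.6060/937) = 0.01596.
Independent samples: SE of the difference = √(SE₁² + SE₂²) = √(0.0002862864 + 0.0002547216) = 0.02326.
z* for 99% confidence is 2.576, so the margin of error is 2.576 × 0.02326 = 0.05992.
Point estimate p̂₁ − p̂₂ = 0.3460 − 0.3940 = -0.0480.
-0.0480 ± 0.05992 → (-0.10792, 0.01192).
The interval (-0.10792, 0.01192) contains 0, so the difference is not significant.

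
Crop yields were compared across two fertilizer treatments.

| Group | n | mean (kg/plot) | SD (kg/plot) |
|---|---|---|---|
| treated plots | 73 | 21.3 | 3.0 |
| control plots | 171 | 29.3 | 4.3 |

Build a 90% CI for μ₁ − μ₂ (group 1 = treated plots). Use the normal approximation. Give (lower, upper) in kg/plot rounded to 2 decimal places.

(-8.79, -7.21)

Per-group SEs: s₁/√n₁ = 3.0/√73 = 0.3511, s₂/√n₂ = 4.3/√171 = 0.3288.
Unpooled SE of the difference: √(0.12327121 + 0.10810944) = 0.4810.
Margin of error = z* · SE = 1.645 × 0.4810 = 0.7912.
x̄₁ − x̄₂ = 21.3 − 29.3 = -8.0000.
CI: -8.0000 ± 0.7912 = (-8.79, -7.21).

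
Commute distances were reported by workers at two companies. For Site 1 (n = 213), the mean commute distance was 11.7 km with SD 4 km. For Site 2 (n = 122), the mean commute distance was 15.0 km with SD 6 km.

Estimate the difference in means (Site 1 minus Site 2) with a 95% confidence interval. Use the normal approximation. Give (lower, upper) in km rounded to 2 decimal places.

(-4.49, -2.11)

Standard errors of each mean: 4/√213 = 0.2741 and 6/√122 = 0.5432.
SE(x̄₁ − x̄₂) = √(0.2741² + 0.5432²) = 0.6084 for independent samples with unequal variances.
With z* = 1.960, the margin is 1.960 × 0.6084 = 1.1925.
x̄₁ − x̄₂ = 11.7 − 15.0 = -3.3000; the interval is -3.3000 ± 1.1925 = (-4.49, -2.11).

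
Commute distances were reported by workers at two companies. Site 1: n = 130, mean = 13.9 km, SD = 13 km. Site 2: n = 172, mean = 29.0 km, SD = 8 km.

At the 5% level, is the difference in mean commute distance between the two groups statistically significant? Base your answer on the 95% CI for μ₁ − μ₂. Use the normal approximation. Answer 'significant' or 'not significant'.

SE₁ = s₁/√n₁ = 13/√130 = 1.1402; SE₂ = 8/√172 = 0.6100.
Independent samples, unequal variances: SE_diff = √(SE₁² + SE₂²) = √(1.30005604 + 0.3721) = 1.2931.
z* = 1.960, so margin of error = 1.960 × 1.2931 = 2.5345.
Difference in means = 13.9 − 29.0 = -15.1000.
-15.1000 ± 2.5345 → (-17.6345, -12.5655).
The interval (-17.6345, -12.5655) does not contain 0, so the difference is significant.

significant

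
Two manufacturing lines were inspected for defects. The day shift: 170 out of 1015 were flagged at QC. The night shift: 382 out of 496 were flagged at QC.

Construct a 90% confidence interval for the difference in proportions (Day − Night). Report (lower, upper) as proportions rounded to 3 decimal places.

Sample proportions: 170/1015 = 0.1675, 382/496 = 0.7702.
Each SE is √(p̂(1−p̂)/n): √(0.1675·0.8325/1015) = 0.01172 and √(0.7702·0.2298/496) = 0.01889.
SE(p̂₁ − p̂₂) = √(SE₁² + SE₂²) = √(0.0001373584 + 0.0003568321) = 0.02223, since the two samples are independent.
At 90% confidence z* = 1.645; margin = 1.645 × 0.02223 = 0.03657.
The difference is 0.1675 − 0.7702 = -0.6027, so the interval is -0.6027 ± 0.03657 = (-0.639, -0.566).

(-0.639, -0.566)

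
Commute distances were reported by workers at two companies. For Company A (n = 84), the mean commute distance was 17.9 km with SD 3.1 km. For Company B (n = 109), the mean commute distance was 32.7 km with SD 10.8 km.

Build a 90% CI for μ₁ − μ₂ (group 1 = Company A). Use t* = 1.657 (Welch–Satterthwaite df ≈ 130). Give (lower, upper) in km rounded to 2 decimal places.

Per-group SEs: s₁/√n₁ = 3.1/√84 = 0.3382, s₂/√n₂ = 10.8/√109 = 1.0345.
Unpooled SE of the difference: √(0.11437924 + 1.07019025) = 1.0884.
Margin of error = t* · SE = 1.657 × 1.0884 = 1.8035.
x̄₁ − x̄₂ = 17.9 − 32.7 = -14.8000.
CI: -14.8000 ± 1.8035 = (-16.60, -13.00).

(-16.60, -13.00)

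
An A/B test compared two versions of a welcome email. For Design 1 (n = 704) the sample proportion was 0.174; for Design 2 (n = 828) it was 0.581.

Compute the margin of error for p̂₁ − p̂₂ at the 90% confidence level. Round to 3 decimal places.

SE₁ = √(p̂₁(1−p̂₁)/n₁) = √(0.1740·0.8260/704) = 0.01429; SE₂ = √(0.5810·0.4190/828) = 0.01715.
Independent samples: SE of the difference = √(SE₁² + SE₂²) = √(0.0002042041 + 0.0002941225) = 0.02232.
z* for 90% confidence is 1.645, so the margin of error is 1.645 × 0.02232 = 0.03672.

0.037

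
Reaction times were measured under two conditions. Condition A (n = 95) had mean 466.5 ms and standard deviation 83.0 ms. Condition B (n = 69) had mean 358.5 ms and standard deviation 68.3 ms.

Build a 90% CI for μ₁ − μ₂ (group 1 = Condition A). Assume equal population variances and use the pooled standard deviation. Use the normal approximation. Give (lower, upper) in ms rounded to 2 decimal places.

Pooled variance s_p² = [94·83.0² + 68·68.3²] / (95+69−2) = 5955.4230, so s_p = 77.1714.
SE_diff = s_p·√(1/n₁ + 1/n₂) = 77.1714·√(1/95 + 1/69) = 12.2065.
z* = 1.645; margin = 1.645 × 12.2065 = 20.0797.
Difference = 466.5 − 358.5 = 108.0000.
108.0000 ± 20.0797 → (87.92, 128.08).

(87.92, 128.08)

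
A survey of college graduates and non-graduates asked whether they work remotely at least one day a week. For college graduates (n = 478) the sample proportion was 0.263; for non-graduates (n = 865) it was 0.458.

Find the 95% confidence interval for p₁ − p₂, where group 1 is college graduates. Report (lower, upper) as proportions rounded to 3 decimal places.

SE₁ = √(p̂₁(1−p̂₁)/n₁) = √(0.2630·0.7370/478) = 0.02014; SE₂ = √(0.4580·0.5420/865) = 0.01694.
Independent samples: SE of the difference = √(SE₁² + SE₂²) = √(0.0004056196 + 0.0002869636) = 0.02632.
z* for 95% confidence is 1.960, so the margin of error is 1.960 × 0.02632 = 0.05159.
Point estimate p̂₁ − p̂₂ = 0.2630 − 0.4580 = -0.1950.
-0.1950 ± 0.05159 → (-0.247, -0.143).

(-0.247, -0.143)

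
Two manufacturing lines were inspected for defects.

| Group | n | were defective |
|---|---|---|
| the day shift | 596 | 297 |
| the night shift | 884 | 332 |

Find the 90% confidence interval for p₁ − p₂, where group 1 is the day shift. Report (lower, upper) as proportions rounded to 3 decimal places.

Sample proportions: 297/596 = 0.4983, 332/884 = 0.3756.
Each SE is √(p̂(1−p̂)/n): √(0.4983·0.5017/596) = 0.02048 and √(0.3756·0.6244/884) = 0.01629.
SE(p̂₁ − p̂₂) = √(SE₁² + SE₂²) = √(0.0004194304 + 0.0002653641) = 0.02617, since the two samples are independent.
At 90% confidence z* = 1.645; margin = 1.645 × 0.02617 = 0.04305.
The difference is 0.4983 − 0.3756 = 0.1227, so the interval is 0.1227 ± 0.04305 = (0.080, 0.166).

(0.080, 0.166)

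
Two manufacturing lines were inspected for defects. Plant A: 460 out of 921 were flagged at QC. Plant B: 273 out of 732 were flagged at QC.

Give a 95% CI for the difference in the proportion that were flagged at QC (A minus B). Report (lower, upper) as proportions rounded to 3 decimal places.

(0.079, 0.174)

p̂₁ = 460/921 = 0.4995 and p̂₂ = 273/732 = 0.3730.
SE₁ = √(p̂₁(1−p̂₁)/n₁) = √(0.4995·0.5005/921) = 0.01648; SE₂ = √(0.3730·0.6270/732) = 0.01787.
Independent samples: SE of the difference = √(SE₁² + SE₂²) = √(0.0002715904 + 0.0003193369) = 0.02431.
z* for 95% confidence is 1.960, so the margin of error is 1.960 × 0.02431 = 0.04765.
Point estimate p̂₁ − p̂₂ = 0.4995 − 0.3730 = 0.1265.
0.1265 ± 0.04765 → (0.079, 0.174).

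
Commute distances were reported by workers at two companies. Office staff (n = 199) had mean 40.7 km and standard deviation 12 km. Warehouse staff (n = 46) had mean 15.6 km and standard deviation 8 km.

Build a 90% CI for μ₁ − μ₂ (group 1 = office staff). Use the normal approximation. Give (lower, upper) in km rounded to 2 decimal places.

(22.71, 27.49)

Per-group SEs: s₁/√n₁ = 12/√199 = 0.8507, s₂/√n₂ = 8/√46 = 1.1795.
Unpooled SE of the difference: √(0.72369049 + 1.39122025) = 1.4543.
Margin of error = z* · SE = 1.645 × 1.4543 = 2.3923.
x̄₁ − x̄₂ = 40.7 − 15.6 = 25.1000.
CI: 25.1000 ± 2.3923 = (22.71, 27.49).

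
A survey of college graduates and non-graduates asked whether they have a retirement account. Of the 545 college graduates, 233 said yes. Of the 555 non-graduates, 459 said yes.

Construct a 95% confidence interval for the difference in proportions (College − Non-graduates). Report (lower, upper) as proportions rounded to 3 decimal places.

First, p̂₁ = 233/545 = 0.4275; p̂₂ = 459/555 = 0.8270.
The two standard errors are √(0.4275×0.5725/545) = 0.02119 and √(0.8270×0.1730/555) = 0.01606.
Because the samples are independent, SE_diff = √(0.02119² + 0.01606²) = 0.02659.
Using z* = 1.960 for 95%, ME = 1.960 × 0.02659 = 0.05212.
p̂₁ − p̂₂ = -0.3995; interval -0.3995 ± 0.05212 gives (-0.452, -0.347).

(-0.452, -0.347)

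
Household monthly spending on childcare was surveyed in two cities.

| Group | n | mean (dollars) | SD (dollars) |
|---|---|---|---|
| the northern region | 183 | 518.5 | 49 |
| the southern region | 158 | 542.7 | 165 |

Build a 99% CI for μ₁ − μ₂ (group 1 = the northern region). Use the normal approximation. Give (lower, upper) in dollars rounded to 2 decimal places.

Standard errors of each mean: 49/√183 = 3.6222 and 165/√158 = 13.1267.
SE(x̄₁ − x̄₂) = √(3.6222² + 13.1267²) = 13.6173 for independent samples with unequal variances.
With z* = 2.576, the margin is 2.576 × 13.6173 = 35.0782.
x̄₁ − x̄₂ = 518.5 − 542.7 = -24.2000; the interval is -24.2000 ± 35.0782 = (-59.28, 10.88).

(-59.28, 10.88)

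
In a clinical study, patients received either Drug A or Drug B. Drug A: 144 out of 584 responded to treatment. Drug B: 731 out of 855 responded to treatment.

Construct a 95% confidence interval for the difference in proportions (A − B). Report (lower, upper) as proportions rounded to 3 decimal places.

First, p̂₁ = 144/584 = 0.2466; p̂₂ = 731/855 = 0.8550.
The two standard errors are √(0.2466×0.7534/584) = 0.01784 and √(0.8550×0.1450/855) = 0.01204.
Because the samples are independent, SE_diff = √(0.01784² + 0.01204²) = 0.02152.
Using z* = 1.960 for 95%, ME = 1.960 × 0.02152 = 0.04218.
p̂₁ − p̂₂ = -0.6084; interval -0.6084 ± 0.04218 gives (-0.651, -0.566).

(-0.651, -0.566)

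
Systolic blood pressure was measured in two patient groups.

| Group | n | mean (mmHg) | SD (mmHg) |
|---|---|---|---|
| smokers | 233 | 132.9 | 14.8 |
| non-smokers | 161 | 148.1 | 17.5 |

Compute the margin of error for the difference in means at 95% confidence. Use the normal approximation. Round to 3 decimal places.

Standard errors of each mean: 14.8/√233 = 0.9696 and 17.5/√161 = 1.3792.
SE(x̄₁ − x̄₂) = √(0.9696² + 1.3792²) = 1.6859 for independent samples with unequal variances.
With z* = 1.960, the margin is 1.960 × 1.6859 = 3.3044.

3.304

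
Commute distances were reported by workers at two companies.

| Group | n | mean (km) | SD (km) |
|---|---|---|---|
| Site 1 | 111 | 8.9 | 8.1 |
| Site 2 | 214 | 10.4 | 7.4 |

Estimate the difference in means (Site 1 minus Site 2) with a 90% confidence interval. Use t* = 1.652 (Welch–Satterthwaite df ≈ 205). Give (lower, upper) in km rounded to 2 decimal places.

Per-group SEs: s₁/√n₁ = 8.1/√111 = 0.7688, s₂/√n₂ = 7.4/√214 = 0.5059.
Unpooled SE of the difference: √(0.59105344 + 0.25593481) = 0.9203.
Margin of error = t* · SE = 1.652 × 0.9203 = 1.5203.
x̄₁ − x̄₂ = 8.9 − 10.4 = -1.5000.
CI: -1.5000 ± 1.5203 = (-3.02, 0.02).

(-3.02, 0.02)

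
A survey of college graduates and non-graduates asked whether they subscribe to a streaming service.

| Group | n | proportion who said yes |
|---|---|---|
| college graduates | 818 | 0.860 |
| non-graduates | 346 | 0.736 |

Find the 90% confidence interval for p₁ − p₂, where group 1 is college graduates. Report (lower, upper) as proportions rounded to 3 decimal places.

(0.080, 0.168)

The two standard errors are √(0.8600×0.1400/818) = 0.01213 and √(0.7360×0.2640/346) = 0.02370.
Because the samples are independent, SE_diff = √(0.01213² + 0.02370²) = 0.02662.
Using z* = 1.645 for 90%, ME = 1.645 × 0.02662 = 0.04379.
p̂₁ − p̂₂ = 0.1240; interval 0.1240 ± 0.04379 gives (0.080, 0.168).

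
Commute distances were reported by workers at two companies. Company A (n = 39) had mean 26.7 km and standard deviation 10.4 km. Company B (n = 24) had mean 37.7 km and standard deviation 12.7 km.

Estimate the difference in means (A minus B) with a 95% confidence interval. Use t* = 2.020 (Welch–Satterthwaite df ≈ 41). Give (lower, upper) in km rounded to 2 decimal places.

Standard errors of each mean: 10.4/√39 = 1.6653 and 12.7/√24 = 2.5924.
SE(x̄₁ − x̄₂) = √(1.6653² + 2.5924²) = 3.0812 for independent samples with unequal variances.
With t* = 2.020, the margin is 2.020 × 3.0812 = 6.2240.
x̄₁ − x̄₂ = 26.7 − 37.7 = -11.0000; the interval is -11.0000 ± 6.2240 = (-17.22, -4.78).

(-17.22, -4.78)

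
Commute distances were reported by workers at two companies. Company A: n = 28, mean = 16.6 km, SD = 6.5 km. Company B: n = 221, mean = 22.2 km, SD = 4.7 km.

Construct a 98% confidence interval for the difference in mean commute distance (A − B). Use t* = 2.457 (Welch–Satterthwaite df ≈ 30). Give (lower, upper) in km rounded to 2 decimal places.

Standard errors of each mean: 6.5/√28 = 1.2284 and 4.7/√221 = 0.3162.
SE(x̄₁ − x̄₂) = √(1.2284² + 0.3162²) = 1.2684 for independent samples with unequal variances.
With t* = 2.457, the margin is 2.457 × 1.2684 = 3.1165.
x̄₁ − x̄₂ = 16.6 − 22.2 = -5.6000; the interval is -5.6000 ± 3.1165 = (-8.72, -2.48).

(-8.72, -2.48)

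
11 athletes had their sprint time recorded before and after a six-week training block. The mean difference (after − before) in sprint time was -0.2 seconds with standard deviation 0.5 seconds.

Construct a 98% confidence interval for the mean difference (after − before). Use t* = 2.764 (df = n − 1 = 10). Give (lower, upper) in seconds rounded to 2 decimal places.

(-0.62, 0.22)

This is a matched-pairs design, so SE = s_d/√n = 0.5/√11 = 0.1508.
Margin = 2.764 × 0.1508 = 0.4168; the interval is -0.2 ± 0.4168 = (-0.62, 0.22).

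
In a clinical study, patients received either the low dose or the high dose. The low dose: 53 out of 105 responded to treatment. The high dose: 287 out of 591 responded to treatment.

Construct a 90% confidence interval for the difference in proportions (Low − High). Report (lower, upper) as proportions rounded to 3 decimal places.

First, p̂₁ = 53/105 = 0.5048; p̂₂ = 287/591 = 0.4856.
The two standard errors are √(0.5048×0.4952/105) = 0.04879 and √(0.4856×0.5144/591) = 0.02056.
Because the samples are independent, SE_diff = √(0.04879² + 0.02056²) = 0.05295.
Using z* = 1.645 for 90%, ME = 1.645 × 0.05295 = 0.08710.
p̂₁ − p̂₂ = 0.0192; interval 0.0192 ± 0.08710 gives (-0.068, 0.106).

(-0.068, 0.106)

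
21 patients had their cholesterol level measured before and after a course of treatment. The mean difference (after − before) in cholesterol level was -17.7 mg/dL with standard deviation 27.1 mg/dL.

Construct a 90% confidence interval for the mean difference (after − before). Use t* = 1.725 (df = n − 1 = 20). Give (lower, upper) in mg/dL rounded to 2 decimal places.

(-27.90, -7.50)

This is a matched-pairs design, so SE = s_d/√n = 27.1/√21 = 5.9137.
Margin = 1.725 × 5.9137 = 10.2011; the interval is -17.7 ± 10.2011 = (-27.90, -7.50).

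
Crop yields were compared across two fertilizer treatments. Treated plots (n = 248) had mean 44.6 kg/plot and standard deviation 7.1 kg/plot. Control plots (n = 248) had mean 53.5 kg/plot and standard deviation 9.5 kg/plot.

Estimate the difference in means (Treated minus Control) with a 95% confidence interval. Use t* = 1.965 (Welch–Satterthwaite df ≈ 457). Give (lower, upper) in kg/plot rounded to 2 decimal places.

Per-group SEs: s₁/√n₁ = 7.1/√248 = 0.4509, s₂/√n₂ = 9.5/√248 = 0.6033.
Unpooled SE of the difference: √(0.20331081 + 0.36397089) = 0.7532.
Margin of error = t* · SE = 1.965 × 0.7532 = 1.4800.
x̄₁ − x̄₂ = 44.6 − 53.5 = -8.9000.
CI: -8.9000 ± 1.4800 = (-10.38, -7.42).

(-10.38, -7.42)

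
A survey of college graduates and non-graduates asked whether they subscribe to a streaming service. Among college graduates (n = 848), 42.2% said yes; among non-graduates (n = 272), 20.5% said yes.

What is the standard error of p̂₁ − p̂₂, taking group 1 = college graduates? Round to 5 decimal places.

0.02978

SE₁ = √(p̂₁(1−p̂₁)/n₁) = √(0.4220·0.5780/848) = 0.01696; SE₂ = √(0.2050·0.7950/272) = 0.02448.
Independent samples: SE of the difference = √(SE₁² + SE₂²) = √(0.0002876416 + 0.0005992704) = 0.02978.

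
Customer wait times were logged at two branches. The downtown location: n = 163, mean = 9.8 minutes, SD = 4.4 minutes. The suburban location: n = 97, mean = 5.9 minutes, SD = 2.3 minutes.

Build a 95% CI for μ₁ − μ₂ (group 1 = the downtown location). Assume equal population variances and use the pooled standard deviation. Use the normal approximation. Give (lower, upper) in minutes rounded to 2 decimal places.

Pooled variance s_p² = [162·4.4² + 96·2.3²] / (163+97−2) = 14.1247, so s_p = 3.7583.
SE_diff = s_p·√(1/n₁ + 1/n₂) = 3.7583·√(1/163 + 1/97) = 0.4819.
z* = 1.960; margin = 1.960 × 0.4819 = 0.9445.
Difference = 9.8 − 5.9 = 3.9000.
3.9000 ± 0.9445 → (2.96, 4.84).

(2.96, 4.84)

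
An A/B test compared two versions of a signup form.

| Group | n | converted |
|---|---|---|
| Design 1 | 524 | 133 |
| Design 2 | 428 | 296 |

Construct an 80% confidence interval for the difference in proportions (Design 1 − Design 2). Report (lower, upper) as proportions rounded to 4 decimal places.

(-0.4754, -0.4002)

p̂₁ = 133/524 = 0.2538 and p̂₂ = 296/428 = 0.6916.
SE₁ = √(p̂₁(1−p̂₁)/n₁) = √(0.2538·0.7462/524) = 0.01901; SE₂ = √(0.6916·0.3084/428) = 0.02232.
Independent samples: SE of the difference = √(SE₁² + SE₂²) = √(0.0003613801 + 0.0004981824) = 0.02932.
z* for 80% confidence is 1.282, so the margin of error is 1.282 × 0.02932 = 0.03759.
Point estimate p̂₁ − p̂₂ = 0.2538 − 0.6916 = -0.4378.
-0.4378 ± 0.03759 → (-0.4754, -0.4002).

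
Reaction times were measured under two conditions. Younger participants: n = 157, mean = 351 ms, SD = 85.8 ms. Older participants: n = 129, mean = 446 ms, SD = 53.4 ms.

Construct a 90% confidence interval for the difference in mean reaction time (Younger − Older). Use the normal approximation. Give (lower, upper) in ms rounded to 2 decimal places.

(-108.66, -81.34)

Per-group SEs: s₁/√n₁ = 85.8/√157 = 6.8476, s₂/√n₂ = 53.4/√129 = 4.7016.
Unpooled SE of the difference: √(46.88962576 + 22.10504256) = 8.3063.
Margin of error = z* · SE = 1.645 × 8.3063 = 13.6639.
x̄₁ − x̄₂ = 351 − 446 = -95.0000.
CI: -95.0000 ± 13.6639 = (-108.66, -81.34).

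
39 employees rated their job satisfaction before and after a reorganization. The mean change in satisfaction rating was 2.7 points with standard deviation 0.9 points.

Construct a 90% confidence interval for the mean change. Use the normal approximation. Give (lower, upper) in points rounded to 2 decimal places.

(2.46, 2.94)

Paired design: SE = s_d/√n = 0.9/√39 = 0.1441.
z* = 1.645; margin of error = 1.645 × 0.1441 = 0.2370.
2.7 ± 0.2370 → (2.46, 2.94).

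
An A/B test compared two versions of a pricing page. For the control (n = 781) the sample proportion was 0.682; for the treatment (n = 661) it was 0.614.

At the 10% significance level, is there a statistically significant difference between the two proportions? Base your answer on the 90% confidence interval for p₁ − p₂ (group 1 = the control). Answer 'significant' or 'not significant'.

The two standard errors are √(0.6820×0.3180/781) = 0.01666 and √(0.6140×0.3860/661) = 0.01894.
Because the samples are independent, SE_diff = √(0.01666² + 0.01894²) = 0.02522.
Using z* = 1.645 for 90%, ME = 1.645 × 0.02522 = 0.04149.
p̂₁ − p̂₂ = 0.0680; interval 0.0680 ± 0.04149 gives (0.02651, 0.10949).
The interval (0.02651, 0.10949) does not contain 0, so the difference is significant.

significant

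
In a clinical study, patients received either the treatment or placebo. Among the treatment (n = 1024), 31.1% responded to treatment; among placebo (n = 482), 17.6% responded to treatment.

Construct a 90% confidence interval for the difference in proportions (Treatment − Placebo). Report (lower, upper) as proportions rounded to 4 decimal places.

(0.0978, 0.1722)

Each SE is √(p̂(1−p̂)/n): √(0.3110·0.6890/1024) = 0.01447 and √(0.1760·0.8240/482) = 0.01735.
SE(p̂₁ − p̂₂) = √(SE₁² + SE₂²) = √(0.0002093809 + 0.0003010225) = 0.02259, since the two samples are independent.
At 90% confidence z* = 1.645; margin = 1.645 × 0.02259 = 0.03716.
The difference is 0.3110 − 0.1760 = 0.1350, so the interval is 0.1350 ± 0.03716 = (0.0978, 0.1722).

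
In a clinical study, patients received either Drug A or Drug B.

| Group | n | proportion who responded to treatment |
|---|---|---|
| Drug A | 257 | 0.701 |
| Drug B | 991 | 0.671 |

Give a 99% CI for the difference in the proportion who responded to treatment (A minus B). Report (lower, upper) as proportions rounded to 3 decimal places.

(-0.053, 0.113)

SE₁ = √(p̂₁(1−p̂₁)/n₁) = √(0.7010·0.2990/257) = 0.02856; SE₂ = √(0.6710·0.3290/991) = 0.01493.
Independent samples: SE of the difference = √(SE₁² + SE₂²) = √(0.0008156736 + 0.0002229049) = 0.03223.
z* for 99% confidence is 2.576, so the margin of error is 2.576 × 0.03223 = 0.08302.
Point estimate p̂₁ − p̂₂ = 0.7010 − 0.6710 = 0.0300.
0.0300 ± 0.08302 → (-0.053, 0.113).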